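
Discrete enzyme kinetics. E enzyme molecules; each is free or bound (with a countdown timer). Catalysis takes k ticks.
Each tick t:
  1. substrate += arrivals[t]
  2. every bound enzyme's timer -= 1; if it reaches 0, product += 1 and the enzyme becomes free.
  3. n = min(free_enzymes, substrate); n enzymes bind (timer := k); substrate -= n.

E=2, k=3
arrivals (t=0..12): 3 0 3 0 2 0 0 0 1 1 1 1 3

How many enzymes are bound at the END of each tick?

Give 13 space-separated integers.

Answer: 2 2 2 2 2 2 2 2 2 2 2 2 2

Derivation:
t=0: arr=3 -> substrate=1 bound=2 product=0
t=1: arr=0 -> substrate=1 bound=2 product=0
t=2: arr=3 -> substrate=4 bound=2 product=0
t=3: arr=0 -> substrate=2 bound=2 product=2
t=4: arr=2 -> substrate=4 bound=2 product=2
t=5: arr=0 -> substrate=4 bound=2 product=2
t=6: arr=0 -> substrate=2 bound=2 product=4
t=7: arr=0 -> substrate=2 bound=2 product=4
t=8: arr=1 -> substrate=3 bound=2 product=4
t=9: arr=1 -> substrate=2 bound=2 product=6
t=10: arr=1 -> substrate=3 bound=2 product=6
t=11: arr=1 -> substrate=4 bound=2 product=6
t=12: arr=3 -> substrate=5 bound=2 product=8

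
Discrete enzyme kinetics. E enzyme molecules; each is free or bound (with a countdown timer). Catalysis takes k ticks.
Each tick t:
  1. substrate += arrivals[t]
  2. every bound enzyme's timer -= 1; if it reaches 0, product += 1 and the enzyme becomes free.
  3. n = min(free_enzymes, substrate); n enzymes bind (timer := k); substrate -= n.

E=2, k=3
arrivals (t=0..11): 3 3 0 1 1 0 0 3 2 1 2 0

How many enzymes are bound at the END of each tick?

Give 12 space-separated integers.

Answer: 2 2 2 2 2 2 2 2 2 2 2 2

Derivation:
t=0: arr=3 -> substrate=1 bound=2 product=0
t=1: arr=3 -> substrate=4 bound=2 product=0
t=2: arr=0 -> substrate=4 bound=2 product=0
t=3: arr=1 -> substrate=3 bound=2 product=2
t=4: arr=1 -> substrate=4 bound=2 product=2
t=5: arr=0 -> substrate=4 bound=2 product=2
t=6: arr=0 -> substrate=2 bound=2 product=4
t=7: arr=3 -> substrate=5 bound=2 product=4
t=8: arr=2 -> substrate=7 bound=2 product=4
t=9: arr=1 -> substrate=6 bound=2 product=6
t=10: arr=2 -> substrate=8 bound=2 product=6
t=11: arr=0 -> substrate=8 bound=2 product=6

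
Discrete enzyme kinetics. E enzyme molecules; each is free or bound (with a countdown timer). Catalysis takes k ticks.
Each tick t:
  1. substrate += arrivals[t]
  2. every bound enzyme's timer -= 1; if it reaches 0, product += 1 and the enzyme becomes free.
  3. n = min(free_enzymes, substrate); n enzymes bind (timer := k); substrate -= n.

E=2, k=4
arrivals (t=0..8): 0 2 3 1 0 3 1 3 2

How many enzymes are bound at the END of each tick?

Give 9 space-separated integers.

t=0: arr=0 -> substrate=0 bound=0 product=0
t=1: arr=2 -> substrate=0 bound=2 product=0
t=2: arr=3 -> substrate=3 bound=2 product=0
t=3: arr=1 -> substrate=4 bound=2 product=0
t=4: arr=0 -> substrate=4 bound=2 product=0
t=5: arr=3 -> substrate=5 bound=2 product=2
t=6: arr=1 -> substrate=6 bound=2 product=2
t=7: arr=3 -> substrate=9 bound=2 product=2
t=8: arr=2 -> substrate=11 bound=2 product=2

Answer: 0 2 2 2 2 2 2 2 2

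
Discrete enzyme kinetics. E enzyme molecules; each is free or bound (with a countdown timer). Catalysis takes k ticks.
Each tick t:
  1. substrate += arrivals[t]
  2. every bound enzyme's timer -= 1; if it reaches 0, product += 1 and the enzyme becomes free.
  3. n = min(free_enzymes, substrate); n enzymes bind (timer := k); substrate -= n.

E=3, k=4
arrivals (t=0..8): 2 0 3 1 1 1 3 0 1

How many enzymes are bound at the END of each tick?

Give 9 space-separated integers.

t=0: arr=2 -> substrate=0 bound=2 product=0
t=1: arr=0 -> substrate=0 bound=2 product=0
t=2: arr=3 -> substrate=2 bound=3 product=0
t=3: arr=1 -> substrate=3 bound=3 product=0
t=4: arr=1 -> substrate=2 bound=3 product=2
t=5: arr=1 -> substrate=3 bound=3 product=2
t=6: arr=3 -> substrate=5 bound=3 product=3
t=7: arr=0 -> substrate=5 bound=3 product=3
t=8: arr=1 -> substrate=4 bound=3 product=5

Answer: 2 2 3 3 3 3 3 3 3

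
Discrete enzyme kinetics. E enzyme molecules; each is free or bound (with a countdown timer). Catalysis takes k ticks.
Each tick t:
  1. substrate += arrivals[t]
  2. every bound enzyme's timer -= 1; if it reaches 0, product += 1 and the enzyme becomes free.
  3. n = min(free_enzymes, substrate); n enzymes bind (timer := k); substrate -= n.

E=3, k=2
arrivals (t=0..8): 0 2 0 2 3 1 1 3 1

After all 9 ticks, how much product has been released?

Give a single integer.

t=0: arr=0 -> substrate=0 bound=0 product=0
t=1: arr=2 -> substrate=0 bound=2 product=0
t=2: arr=0 -> substrate=0 bound=2 product=0
t=3: arr=2 -> substrate=0 bound=2 product=2
t=4: arr=3 -> substrate=2 bound=3 product=2
t=5: arr=1 -> substrate=1 bound=3 product=4
t=6: arr=1 -> substrate=1 bound=3 product=5
t=7: arr=3 -> substrate=2 bound=3 product=7
t=8: arr=1 -> substrate=2 bound=3 product=8

Answer: 8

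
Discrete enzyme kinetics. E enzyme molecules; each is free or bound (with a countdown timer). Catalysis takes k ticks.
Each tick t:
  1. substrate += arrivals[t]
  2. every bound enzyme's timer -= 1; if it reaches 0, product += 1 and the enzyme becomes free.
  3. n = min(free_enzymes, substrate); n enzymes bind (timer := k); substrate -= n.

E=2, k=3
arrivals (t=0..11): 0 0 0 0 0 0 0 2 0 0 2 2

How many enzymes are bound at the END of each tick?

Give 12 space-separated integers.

t=0: arr=0 -> substrate=0 bound=0 product=0
t=1: arr=0 -> substrate=0 bound=0 product=0
t=2: arr=0 -> substrate=0 bound=0 product=0
t=3: arr=0 -> substrate=0 bound=0 product=0
t=4: arr=0 -> substrate=0 bound=0 product=0
t=5: arr=0 -> substrate=0 bound=0 product=0
t=6: arr=0 -> substrate=0 bound=0 product=0
t=7: arr=2 -> substrate=0 bound=2 product=0
t=8: arr=0 -> substrate=0 bound=2 product=0
t=9: arr=0 -> substrate=0 bound=2 product=0
t=10: arr=2 -> substrate=0 bound=2 product=2
t=11: arr=2 -> substrate=2 bound=2 product=2

Answer: 0 0 0 0 0 0 0 2 2 2 2 2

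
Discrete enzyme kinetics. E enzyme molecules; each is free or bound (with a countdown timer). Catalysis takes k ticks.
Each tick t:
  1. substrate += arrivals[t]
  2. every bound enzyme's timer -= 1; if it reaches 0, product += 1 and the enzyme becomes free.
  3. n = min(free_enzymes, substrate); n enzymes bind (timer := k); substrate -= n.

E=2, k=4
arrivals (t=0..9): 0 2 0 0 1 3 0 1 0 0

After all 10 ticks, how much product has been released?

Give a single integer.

t=0: arr=0 -> substrate=0 bound=0 product=0
t=1: arr=2 -> substrate=0 bound=2 product=0
t=2: arr=0 -> substrate=0 bound=2 product=0
t=3: arr=0 -> substrate=0 bound=2 product=0
t=4: arr=1 -> substrate=1 bound=2 product=0
t=5: arr=3 -> substrate=2 bound=2 product=2
t=6: arr=0 -> substrate=2 bound=2 product=2
t=7: arr=1 -> substrate=3 bound=2 product=2
t=8: arr=0 -> substrate=3 bound=2 product=2
t=9: arr=0 -> substrate=1 bound=2 product=4

Answer: 4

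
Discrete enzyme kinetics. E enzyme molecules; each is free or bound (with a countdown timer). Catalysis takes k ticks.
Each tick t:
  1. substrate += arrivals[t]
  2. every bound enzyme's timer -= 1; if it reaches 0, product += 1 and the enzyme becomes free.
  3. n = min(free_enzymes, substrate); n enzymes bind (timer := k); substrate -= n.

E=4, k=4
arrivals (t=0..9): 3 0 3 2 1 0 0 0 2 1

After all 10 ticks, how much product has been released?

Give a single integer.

t=0: arr=3 -> substrate=0 bound=3 product=0
t=1: arr=0 -> substrate=0 bound=3 product=0
t=2: arr=3 -> substrate=2 bound=4 product=0
t=3: arr=2 -> substrate=4 bound=4 product=0
t=4: arr=1 -> substrate=2 bound=4 product=3
t=5: arr=0 -> substrate=2 bound=4 product=3
t=6: arr=0 -> substrate=1 bound=4 product=4
t=7: arr=0 -> substrate=1 bound=4 product=4
t=8: arr=2 -> substrate=0 bound=4 product=7
t=9: arr=1 -> substrate=1 bound=4 product=7

Answer: 7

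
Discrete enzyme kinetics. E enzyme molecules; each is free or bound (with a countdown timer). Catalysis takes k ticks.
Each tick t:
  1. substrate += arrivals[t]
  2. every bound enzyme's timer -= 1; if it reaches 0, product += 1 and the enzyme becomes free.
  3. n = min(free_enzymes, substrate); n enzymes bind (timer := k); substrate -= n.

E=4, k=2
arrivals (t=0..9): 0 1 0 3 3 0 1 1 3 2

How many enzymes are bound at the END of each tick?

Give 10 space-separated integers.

t=0: arr=0 -> substrate=0 bound=0 product=0
t=1: arr=1 -> substrate=0 bound=1 product=0
t=2: arr=0 -> substrate=0 bound=1 product=0
t=3: arr=3 -> substrate=0 bound=3 product=1
t=4: arr=3 -> substrate=2 bound=4 product=1
t=5: arr=0 -> substrate=0 bound=3 product=4
t=6: arr=1 -> substrate=0 bound=3 product=5
t=7: arr=1 -> substrate=0 bound=2 product=7
t=8: arr=3 -> substrate=0 bound=4 product=8
t=9: arr=2 -> substrate=1 bound=4 product=9

Answer: 0 1 1 3 4 3 3 2 4 4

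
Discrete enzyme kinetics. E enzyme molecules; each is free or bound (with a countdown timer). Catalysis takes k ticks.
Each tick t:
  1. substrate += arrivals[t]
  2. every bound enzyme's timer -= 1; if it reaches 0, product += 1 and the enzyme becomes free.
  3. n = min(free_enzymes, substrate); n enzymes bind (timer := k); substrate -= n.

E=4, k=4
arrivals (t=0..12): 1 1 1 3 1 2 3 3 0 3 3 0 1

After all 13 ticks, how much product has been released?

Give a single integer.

t=0: arr=1 -> substrate=0 bound=1 product=0
t=1: arr=1 -> substrate=0 bound=2 product=0
t=2: arr=1 -> substrate=0 bound=3 product=0
t=3: arr=3 -> substrate=2 bound=4 product=0
t=4: arr=1 -> substrate=2 bound=4 product=1
t=5: arr=2 -> substrate=3 bound=4 product=2
t=6: arr=3 -> substrate=5 bound=4 product=3
t=7: arr=3 -> substrate=7 bound=4 product=4
t=8: arr=0 -> substrate=6 bound=4 product=5
t=9: arr=3 -> substrate=8 bound=4 product=6
t=10: arr=3 -> substrate=10 bound=4 product=7
t=11: arr=0 -> substrate=9 bound=4 product=8
t=12: arr=1 -> substrate=9 bound=4 product=9

Answer: 9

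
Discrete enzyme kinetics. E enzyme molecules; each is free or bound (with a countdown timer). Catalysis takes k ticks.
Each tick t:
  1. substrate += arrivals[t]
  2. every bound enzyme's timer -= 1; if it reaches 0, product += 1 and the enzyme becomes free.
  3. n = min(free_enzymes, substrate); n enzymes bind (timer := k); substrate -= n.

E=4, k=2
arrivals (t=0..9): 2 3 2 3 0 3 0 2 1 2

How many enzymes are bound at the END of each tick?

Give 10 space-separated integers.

Answer: 2 4 4 4 4 4 3 3 3 3

Derivation:
t=0: arr=2 -> substrate=0 bound=2 product=0
t=1: arr=3 -> substrate=1 bound=4 product=0
t=2: arr=2 -> substrate=1 bound=4 product=2
t=3: arr=3 -> substrate=2 bound=4 product=4
t=4: arr=0 -> substrate=0 bound=4 product=6
t=5: arr=3 -> substrate=1 bound=4 product=8
t=6: arr=0 -> substrate=0 bound=3 product=10
t=7: arr=2 -> substrate=0 bound=3 product=12
t=8: arr=1 -> substrate=0 bound=3 product=13
t=9: arr=2 -> substrate=0 bound=3 product=15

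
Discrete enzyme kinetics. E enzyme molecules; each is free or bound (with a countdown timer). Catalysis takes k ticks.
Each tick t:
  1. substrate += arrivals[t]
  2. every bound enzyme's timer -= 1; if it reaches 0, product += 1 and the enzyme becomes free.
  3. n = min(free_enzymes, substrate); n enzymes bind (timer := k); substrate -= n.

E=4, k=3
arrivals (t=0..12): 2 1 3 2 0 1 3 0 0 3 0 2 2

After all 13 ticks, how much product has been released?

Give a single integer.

Answer: 14

Derivation:
t=0: arr=2 -> substrate=0 bound=2 product=0
t=1: arr=1 -> substrate=0 bound=3 product=0
t=2: arr=3 -> substrate=2 bound=4 product=0
t=3: arr=2 -> substrate=2 bound=4 product=2
t=4: arr=0 -> substrate=1 bound=4 product=3
t=5: arr=1 -> substrate=1 bound=4 product=4
t=6: arr=3 -> substrate=2 bound=4 product=6
t=7: arr=0 -> substrate=1 bound=4 product=7
t=8: arr=0 -> substrate=0 bound=4 product=8
t=9: arr=3 -> substrate=1 bound=4 product=10
t=10: arr=0 -> substrate=0 bound=4 product=11
t=11: arr=2 -> substrate=1 bound=4 product=12
t=12: arr=2 -> substrate=1 bound=4 product=14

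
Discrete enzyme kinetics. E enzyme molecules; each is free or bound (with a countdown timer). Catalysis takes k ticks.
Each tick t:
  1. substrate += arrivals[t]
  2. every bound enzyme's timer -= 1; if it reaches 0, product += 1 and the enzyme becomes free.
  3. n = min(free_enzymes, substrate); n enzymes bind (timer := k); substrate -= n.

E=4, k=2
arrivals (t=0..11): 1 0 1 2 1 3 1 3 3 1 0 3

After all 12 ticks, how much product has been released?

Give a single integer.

t=0: arr=1 -> substrate=0 bound=1 product=0
t=1: arr=0 -> substrate=0 bound=1 product=0
t=2: arr=1 -> substrate=0 bound=1 product=1
t=3: arr=2 -> substrate=0 bound=3 product=1
t=4: arr=1 -> substrate=0 bound=3 product=2
t=5: arr=3 -> substrate=0 bound=4 product=4
t=6: arr=1 -> substrate=0 bound=4 product=5
t=7: arr=3 -> substrate=0 bound=4 product=8
t=8: arr=3 -> substrate=2 bound=4 product=9
t=9: arr=1 -> substrate=0 bound=4 product=12
t=10: arr=0 -> substrate=0 bound=3 product=13
t=11: arr=3 -> substrate=0 bound=3 product=16

Answer: 16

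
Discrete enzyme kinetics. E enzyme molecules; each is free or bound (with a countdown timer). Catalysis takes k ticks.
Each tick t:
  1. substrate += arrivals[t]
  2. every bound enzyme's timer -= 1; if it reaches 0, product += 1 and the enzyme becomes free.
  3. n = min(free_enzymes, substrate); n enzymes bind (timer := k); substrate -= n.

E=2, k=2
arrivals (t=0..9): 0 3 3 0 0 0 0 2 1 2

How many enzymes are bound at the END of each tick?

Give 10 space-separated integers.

Answer: 0 2 2 2 2 2 2 2 2 2

Derivation:
t=0: arr=0 -> substrate=0 bound=0 product=0
t=1: arr=3 -> substrate=1 bound=2 product=0
t=2: arr=3 -> substrate=4 bound=2 product=0
t=3: arr=0 -> substrate=2 bound=2 product=2
t=4: arr=0 -> substrate=2 bound=2 product=2
t=5: arr=0 -> substrate=0 bound=2 product=4
t=6: arr=0 -> substrate=0 bound=2 product=4
t=7: arr=2 -> substrate=0 bound=2 product=6
t=8: arr=1 -> substrate=1 bound=2 product=6
t=9: arr=2 -> substrate=1 bound=2 product=8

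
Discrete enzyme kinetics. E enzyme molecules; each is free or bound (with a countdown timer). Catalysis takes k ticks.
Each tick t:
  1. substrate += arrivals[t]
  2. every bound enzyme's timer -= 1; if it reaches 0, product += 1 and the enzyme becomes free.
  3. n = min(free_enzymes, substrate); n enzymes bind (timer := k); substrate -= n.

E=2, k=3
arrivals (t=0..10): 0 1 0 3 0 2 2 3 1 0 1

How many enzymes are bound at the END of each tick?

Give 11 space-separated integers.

t=0: arr=0 -> substrate=0 bound=0 product=0
t=1: arr=1 -> substrate=0 bound=1 product=0
t=2: arr=0 -> substrate=0 bound=1 product=0
t=3: arr=3 -> substrate=2 bound=2 product=0
t=4: arr=0 -> substrate=1 bound=2 product=1
t=5: arr=2 -> substrate=3 bound=2 product=1
t=6: arr=2 -> substrate=4 bound=2 product=2
t=7: arr=3 -> substrate=6 bound=2 product=3
t=8: arr=1 -> substrate=7 bound=2 product=3
t=9: arr=0 -> substrate=6 bound=2 product=4
t=10: arr=1 -> substrate=6 bound=2 product=5

Answer: 0 1 1 2 2 2 2 2 2 2 2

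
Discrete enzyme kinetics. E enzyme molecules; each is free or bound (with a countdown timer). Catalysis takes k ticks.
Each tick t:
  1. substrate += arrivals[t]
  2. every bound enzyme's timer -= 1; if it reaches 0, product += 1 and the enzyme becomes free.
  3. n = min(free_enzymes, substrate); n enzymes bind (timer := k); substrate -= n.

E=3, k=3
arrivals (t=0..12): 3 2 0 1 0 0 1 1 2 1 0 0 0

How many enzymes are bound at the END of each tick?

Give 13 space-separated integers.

Answer: 3 3 3 3 3 3 1 2 3 3 3 2 1

Derivation:
t=0: arr=3 -> substrate=0 bound=3 product=0
t=1: arr=2 -> substrate=2 bound=3 product=0
t=2: arr=0 -> substrate=2 bound=3 product=0
t=3: arr=1 -> substrate=0 bound=3 product=3
t=4: arr=0 -> substrate=0 bound=3 product=3
t=5: arr=0 -> substrate=0 bound=3 product=3
t=6: arr=1 -> substrate=0 bound=1 product=6
t=7: arr=1 -> substrate=0 bound=2 product=6
t=8: arr=2 -> substrate=1 bound=3 product=6
t=9: arr=1 -> substrate=1 bound=3 product=7
t=10: arr=0 -> substrate=0 bound=3 product=8
t=11: arr=0 -> substrate=0 bound=2 product=9
t=12: arr=0 -> substrate=0 bound=1 product=10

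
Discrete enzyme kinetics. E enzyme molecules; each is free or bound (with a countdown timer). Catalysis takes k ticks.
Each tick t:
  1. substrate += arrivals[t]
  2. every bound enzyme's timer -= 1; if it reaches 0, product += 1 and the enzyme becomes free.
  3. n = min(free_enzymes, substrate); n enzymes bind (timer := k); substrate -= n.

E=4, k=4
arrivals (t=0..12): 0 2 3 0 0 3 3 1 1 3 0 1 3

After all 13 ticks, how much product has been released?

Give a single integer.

Answer: 8

Derivation:
t=0: arr=0 -> substrate=0 bound=0 product=0
t=1: arr=2 -> substrate=0 bound=2 product=0
t=2: arr=3 -> substrate=1 bound=4 product=0
t=3: arr=0 -> substrate=1 bound=4 product=0
t=4: arr=0 -> substrate=1 bound=4 product=0
t=5: arr=3 -> substrate=2 bound=4 product=2
t=6: arr=3 -> substrate=3 bound=4 product=4
t=7: arr=1 -> substrate=4 bound=4 product=4
t=8: arr=1 -> substrate=5 bound=4 product=4
t=9: arr=3 -> substrate=6 bound=4 product=6
t=10: arr=0 -> substrate=4 bound=4 product=8
t=11: arr=1 -> substrate=5 bound=4 product=8
t=12: arr=3 -> substrate=8 bound=4 product=8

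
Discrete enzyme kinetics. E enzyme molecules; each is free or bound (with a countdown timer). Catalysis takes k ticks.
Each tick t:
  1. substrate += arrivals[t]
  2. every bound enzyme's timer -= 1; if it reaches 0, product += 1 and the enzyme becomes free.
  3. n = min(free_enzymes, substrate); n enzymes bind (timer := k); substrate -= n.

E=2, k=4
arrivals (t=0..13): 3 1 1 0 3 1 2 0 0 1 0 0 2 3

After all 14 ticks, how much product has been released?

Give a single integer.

Answer: 6

Derivation:
t=0: arr=3 -> substrate=1 bound=2 product=0
t=1: arr=1 -> substrate=2 bound=2 product=0
t=2: arr=1 -> substrate=3 bound=2 product=0
t=3: arr=0 -> substrate=3 bound=2 product=0
t=4: arr=3 -> substrate=4 bound=2 product=2
t=5: arr=1 -> substrate=5 bound=2 product=2
t=6: arr=2 -> substrate=7 bound=2 product=2
t=7: arr=0 -> substrate=7 bound=2 product=2
t=8: arr=0 -> substrate=5 bound=2 product=4
t=9: arr=1 -> substrate=6 bound=2 product=4
t=10: arr=0 -> substrate=6 bound=2 product=4
t=11: arr=0 -> substrate=6 bound=2 product=4
t=12: arr=2 -> substrate=6 bound=2 product=6
t=13: arr=3 -> substrate=9 bound=2 product=6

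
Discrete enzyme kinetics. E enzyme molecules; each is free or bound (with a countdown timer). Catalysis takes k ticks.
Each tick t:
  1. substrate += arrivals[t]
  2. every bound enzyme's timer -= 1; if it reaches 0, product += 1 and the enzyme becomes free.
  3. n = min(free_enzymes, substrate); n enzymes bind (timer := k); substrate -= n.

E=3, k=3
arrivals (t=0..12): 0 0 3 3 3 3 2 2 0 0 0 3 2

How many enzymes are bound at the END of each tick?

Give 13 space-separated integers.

Answer: 0 0 3 3 3 3 3 3 3 3 3 3 3

Derivation:
t=0: arr=0 -> substrate=0 bound=0 product=0
t=1: arr=0 -> substrate=0 bound=0 product=0
t=2: arr=3 -> substrate=0 bound=3 product=0
t=3: arr=3 -> substrate=3 bound=3 product=0
t=4: arr=3 -> substrate=6 bound=3 product=0
t=5: arr=3 -> substrate=6 bound=3 product=3
t=6: arr=2 -> substrate=8 bound=3 product=3
t=7: arr=2 -> substrate=10 bound=3 product=3
t=8: arr=0 -> substrate=7 bound=3 product=6
t=9: arr=0 -> substrate=7 bound=3 product=6
t=10: arr=0 -> substrate=7 bound=3 product=6
t=11: arr=3 -> substrate=7 bound=3 product=9
t=12: arr=2 -> substrate=9 bound=3 product=9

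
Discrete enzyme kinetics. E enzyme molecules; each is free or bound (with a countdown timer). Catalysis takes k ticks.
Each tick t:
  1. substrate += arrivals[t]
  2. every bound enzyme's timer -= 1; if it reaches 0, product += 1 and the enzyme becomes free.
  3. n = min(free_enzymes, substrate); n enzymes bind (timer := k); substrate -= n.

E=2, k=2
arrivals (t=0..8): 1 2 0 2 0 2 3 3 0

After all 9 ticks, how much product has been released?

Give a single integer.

Answer: 7

Derivation:
t=0: arr=1 -> substrate=0 bound=1 product=0
t=1: arr=2 -> substrate=1 bound=2 product=0
t=2: arr=0 -> substrate=0 bound=2 product=1
t=3: arr=2 -> substrate=1 bound=2 product=2
t=4: arr=0 -> substrate=0 bound=2 product=3
t=5: arr=2 -> substrate=1 bound=2 product=4
t=6: arr=3 -> substrate=3 bound=2 product=5
t=7: arr=3 -> substrate=5 bound=2 product=6
t=8: arr=0 -> substrate=4 bound=2 product=7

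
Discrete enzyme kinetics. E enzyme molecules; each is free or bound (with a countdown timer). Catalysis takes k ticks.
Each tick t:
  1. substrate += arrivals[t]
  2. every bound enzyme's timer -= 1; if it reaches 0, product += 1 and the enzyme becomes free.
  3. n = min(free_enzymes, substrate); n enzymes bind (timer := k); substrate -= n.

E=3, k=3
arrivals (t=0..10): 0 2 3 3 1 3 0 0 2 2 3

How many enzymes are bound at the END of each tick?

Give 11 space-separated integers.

t=0: arr=0 -> substrate=0 bound=0 product=0
t=1: arr=2 -> substrate=0 bound=2 product=0
t=2: arr=3 -> substrate=2 bound=3 product=0
t=3: arr=3 -> substrate=5 bound=3 product=0
t=4: arr=1 -> substrate=4 bound=3 product=2
t=5: arr=3 -> substrate=6 bound=3 product=3
t=6: arr=0 -> substrate=6 bound=3 product=3
t=7: arr=0 -> substrate=4 bound=3 product=5
t=8: arr=2 -> substrate=5 bound=3 product=6
t=9: arr=2 -> substrate=7 bound=3 product=6
t=10: arr=3 -> substrate=8 bound=3 product=8

Answer: 0 2 3 3 3 3 3 3 3 3 3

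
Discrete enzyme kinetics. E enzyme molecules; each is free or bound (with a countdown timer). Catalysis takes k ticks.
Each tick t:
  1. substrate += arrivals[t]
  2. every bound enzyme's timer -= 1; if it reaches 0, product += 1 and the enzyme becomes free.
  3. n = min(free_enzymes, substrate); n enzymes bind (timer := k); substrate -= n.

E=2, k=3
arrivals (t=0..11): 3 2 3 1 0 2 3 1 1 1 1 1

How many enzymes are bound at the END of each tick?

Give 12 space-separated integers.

t=0: arr=3 -> substrate=1 bound=2 product=0
t=1: arr=2 -> substrate=3 bound=2 product=0
t=2: arr=3 -> substrate=6 bound=2 product=0
t=3: arr=1 -> substrate=5 bound=2 product=2
t=4: arr=0 -> substrate=5 bound=2 product=2
t=5: arr=2 -> substrate=7 bound=2 product=2
t=6: arr=3 -> substrate=8 bound=2 product=4
t=7: arr=1 -> substrate=9 bound=2 product=4
t=8: arr=1 -> substrate=10 bound=2 product=4
t=9: arr=1 -> substrate=9 bound=2 product=6
t=10: arr=1 -> substrate=10 bound=2 product=6
t=11: arr=1 -> substrate=11 bound=2 product=6

Answer: 2 2 2 2 2 2 2 2 2 2 2 2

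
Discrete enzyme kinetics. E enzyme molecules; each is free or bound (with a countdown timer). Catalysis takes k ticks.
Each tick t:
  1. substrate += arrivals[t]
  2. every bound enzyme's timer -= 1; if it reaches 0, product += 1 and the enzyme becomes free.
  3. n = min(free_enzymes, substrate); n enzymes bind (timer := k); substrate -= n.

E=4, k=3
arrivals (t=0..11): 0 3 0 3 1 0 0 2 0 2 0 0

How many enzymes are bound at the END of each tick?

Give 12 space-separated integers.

t=0: arr=0 -> substrate=0 bound=0 product=0
t=1: arr=3 -> substrate=0 bound=3 product=0
t=2: arr=0 -> substrate=0 bound=3 product=0
t=3: arr=3 -> substrate=2 bound=4 product=0
t=4: arr=1 -> substrate=0 bound=4 product=3
t=5: arr=0 -> substrate=0 bound=4 product=3
t=6: arr=0 -> substrate=0 bound=3 product=4
t=7: arr=2 -> substrate=0 bound=2 product=7
t=8: arr=0 -> substrate=0 bound=2 product=7
t=9: arr=2 -> substrate=0 bound=4 product=7
t=10: arr=0 -> substrate=0 bound=2 product=9
t=11: arr=0 -> substrate=0 bound=2 product=9

Answer: 0 3 3 4 4 4 3 2 2 4 2 2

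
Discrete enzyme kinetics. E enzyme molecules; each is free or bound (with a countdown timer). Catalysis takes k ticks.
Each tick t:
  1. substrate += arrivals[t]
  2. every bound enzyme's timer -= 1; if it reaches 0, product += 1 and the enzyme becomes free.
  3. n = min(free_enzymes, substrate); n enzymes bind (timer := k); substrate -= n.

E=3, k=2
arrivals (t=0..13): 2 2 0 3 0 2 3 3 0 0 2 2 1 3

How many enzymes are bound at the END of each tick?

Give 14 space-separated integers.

Answer: 2 3 2 3 3 3 3 3 3 3 3 3 3 3

Derivation:
t=0: arr=2 -> substrate=0 bound=2 product=0
t=1: arr=2 -> substrate=1 bound=3 product=0
t=2: arr=0 -> substrate=0 bound=2 product=2
t=3: arr=3 -> substrate=1 bound=3 product=3
t=4: arr=0 -> substrate=0 bound=3 product=4
t=5: arr=2 -> substrate=0 bound=3 product=6
t=6: arr=3 -> substrate=2 bound=3 product=7
t=7: arr=3 -> substrate=3 bound=3 product=9
t=8: arr=0 -> substrate=2 bound=3 product=10
t=9: arr=0 -> substrate=0 bound=3 product=12
t=10: arr=2 -> substrate=1 bound=3 product=13
t=11: arr=2 -> substrate=1 bound=3 product=15
t=12: arr=1 -> substrate=1 bound=3 product=16
t=13: arr=3 -> substrate=2 bound=3 product=18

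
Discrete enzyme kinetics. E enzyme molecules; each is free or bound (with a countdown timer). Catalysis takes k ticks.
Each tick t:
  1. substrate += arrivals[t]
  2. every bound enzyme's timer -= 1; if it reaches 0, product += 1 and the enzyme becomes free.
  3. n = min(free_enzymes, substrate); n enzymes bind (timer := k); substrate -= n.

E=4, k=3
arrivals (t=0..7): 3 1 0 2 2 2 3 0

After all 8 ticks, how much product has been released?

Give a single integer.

Answer: 8

Derivation:
t=0: arr=3 -> substrate=0 bound=3 product=0
t=1: arr=1 -> substrate=0 bound=4 product=0
t=2: arr=0 -> substrate=0 bound=4 product=0
t=3: arr=2 -> substrate=0 bound=3 product=3
t=4: arr=2 -> substrate=0 bound=4 product=4
t=5: arr=2 -> substrate=2 bound=4 product=4
t=6: arr=3 -> substrate=3 bound=4 product=6
t=7: arr=0 -> substrate=1 bound=4 product=8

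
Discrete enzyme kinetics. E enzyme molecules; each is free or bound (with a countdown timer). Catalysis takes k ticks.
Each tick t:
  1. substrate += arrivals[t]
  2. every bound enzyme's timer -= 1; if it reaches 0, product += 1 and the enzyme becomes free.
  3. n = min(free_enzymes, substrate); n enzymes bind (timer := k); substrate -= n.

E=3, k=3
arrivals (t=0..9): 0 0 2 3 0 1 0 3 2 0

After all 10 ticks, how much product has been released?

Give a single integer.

t=0: arr=0 -> substrate=0 bound=0 product=0
t=1: arr=0 -> substrate=0 bound=0 product=0
t=2: arr=2 -> substrate=0 bound=2 product=0
t=3: arr=3 -> substrate=2 bound=3 product=0
t=4: arr=0 -> substrate=2 bound=3 product=0
t=5: arr=1 -> substrate=1 bound=3 product=2
t=6: arr=0 -> substrate=0 bound=3 product=3
t=7: arr=3 -> substrate=3 bound=3 product=3
t=8: arr=2 -> substrate=3 bound=3 product=5
t=9: arr=0 -> substrate=2 bound=3 product=6

Answer: 6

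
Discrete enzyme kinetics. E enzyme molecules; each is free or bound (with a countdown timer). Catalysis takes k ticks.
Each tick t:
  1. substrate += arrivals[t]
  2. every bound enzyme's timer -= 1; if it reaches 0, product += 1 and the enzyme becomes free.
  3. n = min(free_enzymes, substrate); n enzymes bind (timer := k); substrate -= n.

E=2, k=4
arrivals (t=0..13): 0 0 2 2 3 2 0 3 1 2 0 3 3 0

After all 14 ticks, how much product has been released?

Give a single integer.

Answer: 4

Derivation:
t=0: arr=0 -> substrate=0 bound=0 product=0
t=1: arr=0 -> substrate=0 bound=0 product=0
t=2: arr=2 -> substrate=0 bound=2 product=0
t=3: arr=2 -> substrate=2 bound=2 product=0
t=4: arr=3 -> substrate=5 bound=2 product=0
t=5: arr=2 -> substrate=7 bound=2 product=0
t=6: arr=0 -> substrate=5 bound=2 product=2
t=7: arr=3 -> substrate=8 bound=2 product=2
t=8: arr=1 -> substrate=9 bound=2 product=2
t=9: arr=2 -> substrate=11 bound=2 product=2
t=10: arr=0 -> substrate=9 bound=2 product=4
t=11: arr=3 -> substrate=12 bound=2 product=4
t=12: arr=3 -> substrate=15 bound=2 product=4
t=13: arr=0 -> substrate=15 bound=2 product=4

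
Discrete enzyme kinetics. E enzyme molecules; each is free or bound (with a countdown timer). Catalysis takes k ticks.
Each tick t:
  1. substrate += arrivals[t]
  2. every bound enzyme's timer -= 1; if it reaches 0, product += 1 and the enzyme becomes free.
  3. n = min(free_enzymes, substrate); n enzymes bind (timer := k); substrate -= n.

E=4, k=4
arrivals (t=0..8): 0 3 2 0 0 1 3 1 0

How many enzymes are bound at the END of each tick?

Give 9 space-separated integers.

Answer: 0 3 4 4 4 3 4 4 4

Derivation:
t=0: arr=0 -> substrate=0 bound=0 product=0
t=1: arr=3 -> substrate=0 bound=3 product=0
t=2: arr=2 -> substrate=1 bound=4 product=0
t=3: arr=0 -> substrate=1 bound=4 product=0
t=4: arr=0 -> substrate=1 bound=4 product=0
t=5: arr=1 -> substrate=0 bound=3 product=3
t=6: arr=3 -> substrate=1 bound=4 product=4
t=7: arr=1 -> substrate=2 bound=4 product=4
t=8: arr=0 -> substrate=2 bound=4 product=4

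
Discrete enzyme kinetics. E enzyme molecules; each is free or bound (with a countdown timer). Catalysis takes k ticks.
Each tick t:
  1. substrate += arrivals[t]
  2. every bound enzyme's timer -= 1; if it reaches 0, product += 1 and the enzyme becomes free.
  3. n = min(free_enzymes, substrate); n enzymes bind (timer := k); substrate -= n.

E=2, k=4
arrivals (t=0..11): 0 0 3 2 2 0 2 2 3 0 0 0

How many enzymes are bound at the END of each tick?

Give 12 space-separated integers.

Answer: 0 0 2 2 2 2 2 2 2 2 2 2

Derivation:
t=0: arr=0 -> substrate=0 bound=0 product=0
t=1: arr=0 -> substrate=0 bound=0 product=0
t=2: arr=3 -> substrate=1 bound=2 product=0
t=3: arr=2 -> substrate=3 bound=2 product=0
t=4: arr=2 -> substrate=5 bound=2 product=0
t=5: arr=0 -> substrate=5 bound=2 product=0
t=6: arr=2 -> substrate=5 bound=2 product=2
t=7: arr=2 -> substrate=7 bound=2 product=2
t=8: arr=3 -> substrate=10 bound=2 product=2
t=9: arr=0 -> substrate=10 bound=2 product=2
t=10: arr=0 -> substrate=8 bound=2 product=4
t=11: arr=0 -> substrate=8 bound=2 product=4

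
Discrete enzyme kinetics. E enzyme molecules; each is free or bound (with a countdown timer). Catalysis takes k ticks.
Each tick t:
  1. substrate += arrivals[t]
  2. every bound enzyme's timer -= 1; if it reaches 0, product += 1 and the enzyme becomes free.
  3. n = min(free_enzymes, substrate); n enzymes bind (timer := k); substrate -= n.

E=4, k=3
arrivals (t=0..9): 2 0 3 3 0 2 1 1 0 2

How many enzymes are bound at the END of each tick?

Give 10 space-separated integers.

t=0: arr=2 -> substrate=0 bound=2 product=0
t=1: arr=0 -> substrate=0 bound=2 product=0
t=2: arr=3 -> substrate=1 bound=4 product=0
t=3: arr=3 -> substrate=2 bound=4 product=2
t=4: arr=0 -> substrate=2 bound=4 product=2
t=5: arr=2 -> substrate=2 bound=4 product=4
t=6: arr=1 -> substrate=1 bound=4 product=6
t=7: arr=1 -> substrate=2 bound=4 product=6
t=8: arr=0 -> substrate=0 bound=4 product=8
t=9: arr=2 -> substrate=0 bound=4 product=10

Answer: 2 2 4 4 4 4 4 4 4 4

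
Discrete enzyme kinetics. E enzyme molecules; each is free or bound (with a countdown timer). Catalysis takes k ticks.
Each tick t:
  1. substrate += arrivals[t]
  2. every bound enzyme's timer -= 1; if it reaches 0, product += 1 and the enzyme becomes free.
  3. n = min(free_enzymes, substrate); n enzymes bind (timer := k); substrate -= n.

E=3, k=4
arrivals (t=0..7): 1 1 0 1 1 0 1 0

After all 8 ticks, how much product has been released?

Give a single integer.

t=0: arr=1 -> substrate=0 bound=1 product=0
t=1: arr=1 -> substrate=0 bound=2 product=0
t=2: arr=0 -> substrate=0 bound=2 product=0
t=3: arr=1 -> substrate=0 bound=3 product=0
t=4: arr=1 -> substrate=0 bound=3 product=1
t=5: arr=0 -> substrate=0 bound=2 product=2
t=6: arr=1 -> substrate=0 bound=3 product=2
t=7: arr=0 -> substrate=0 bound=2 product=3

Answer: 3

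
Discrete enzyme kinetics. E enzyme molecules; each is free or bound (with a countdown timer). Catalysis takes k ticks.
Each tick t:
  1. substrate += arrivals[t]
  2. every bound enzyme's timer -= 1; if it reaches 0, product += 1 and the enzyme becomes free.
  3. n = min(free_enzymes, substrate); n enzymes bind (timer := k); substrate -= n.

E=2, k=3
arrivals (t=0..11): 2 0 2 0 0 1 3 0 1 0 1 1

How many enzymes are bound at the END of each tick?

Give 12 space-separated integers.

Answer: 2 2 2 2 2 2 2 2 2 2 2 2

Derivation:
t=0: arr=2 -> substrate=0 bound=2 product=0
t=1: arr=0 -> substrate=0 bound=2 product=0
t=2: arr=2 -> substrate=2 bound=2 product=0
t=3: arr=0 -> substrate=0 bound=2 product=2
t=4: arr=0 -> substrate=0 bound=2 product=2
t=5: arr=1 -> substrate=1 bound=2 product=2
t=6: arr=3 -> substrate=2 bound=2 product=4
t=7: arr=0 -> substrate=2 bound=2 product=4
t=8: arr=1 -> substrate=3 bound=2 product=4
t=9: arr=0 -> substrate=1 bound=2 product=6
t=10: arr=1 -> substrate=2 bound=2 product=6
t=11: arr=1 -> substrate=3 bound=2 product=6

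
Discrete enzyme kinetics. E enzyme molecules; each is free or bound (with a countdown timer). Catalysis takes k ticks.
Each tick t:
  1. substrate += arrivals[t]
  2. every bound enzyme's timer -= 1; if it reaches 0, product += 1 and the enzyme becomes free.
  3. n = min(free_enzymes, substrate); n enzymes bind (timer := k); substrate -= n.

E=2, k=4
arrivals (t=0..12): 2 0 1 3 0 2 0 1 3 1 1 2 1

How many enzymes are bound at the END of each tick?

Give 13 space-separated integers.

t=0: arr=2 -> substrate=0 bound=2 product=0
t=1: arr=0 -> substrate=0 bound=2 product=0
t=2: arr=1 -> substrate=1 bound=2 product=0
t=3: arr=3 -> substrate=4 bound=2 product=0
t=4: arr=0 -> substrate=2 bound=2 product=2
t=5: arr=2 -> substrate=4 bound=2 product=2
t=6: arr=0 -> substrate=4 bound=2 product=2
t=7: arr=1 -> substrate=5 bound=2 product=2
t=8: arr=3 -> substrate=6 bound=2 product=4
t=9: arr=1 -> substrate=7 bound=2 product=4
t=10: arr=1 -> substrate=8 bound=2 product=4
t=11: arr=2 -> substrate=10 bound=2 product=4
t=12: arr=1 -> substrate=9 bound=2 product=6

Answer: 2 2 2 2 2 2 2 2 2 2 2 2 2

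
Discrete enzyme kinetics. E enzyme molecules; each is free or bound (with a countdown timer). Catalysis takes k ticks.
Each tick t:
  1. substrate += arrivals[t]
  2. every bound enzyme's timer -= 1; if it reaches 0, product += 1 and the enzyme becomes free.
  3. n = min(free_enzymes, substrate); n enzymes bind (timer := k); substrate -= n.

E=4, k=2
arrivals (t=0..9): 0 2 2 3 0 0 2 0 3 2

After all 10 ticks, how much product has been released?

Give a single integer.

Answer: 9

Derivation:
t=0: arr=0 -> substrate=0 bound=0 product=0
t=1: arr=2 -> substrate=0 bound=2 product=0
t=2: arr=2 -> substrate=0 bound=4 product=0
t=3: arr=3 -> substrate=1 bound=4 product=2
t=4: arr=0 -> substrate=0 bound=3 product=4
t=5: arr=0 -> substrate=0 bound=1 product=6
t=6: arr=2 -> substrate=0 bound=2 product=7
t=7: arr=0 -> substrate=0 bound=2 product=7
t=8: arr=3 -> substrate=0 bound=3 product=9
t=9: arr=2 -> substrate=1 bound=4 product=9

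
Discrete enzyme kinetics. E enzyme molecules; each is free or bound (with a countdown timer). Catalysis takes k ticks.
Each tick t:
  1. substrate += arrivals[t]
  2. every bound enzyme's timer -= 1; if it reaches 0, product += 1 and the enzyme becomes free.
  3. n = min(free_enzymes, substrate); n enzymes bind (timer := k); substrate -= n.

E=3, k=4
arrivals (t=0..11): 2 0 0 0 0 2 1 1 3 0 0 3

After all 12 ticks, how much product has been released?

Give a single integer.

t=0: arr=2 -> substrate=0 bound=2 product=0
t=1: arr=0 -> substrate=0 bound=2 product=0
t=2: arr=0 -> substrate=0 bound=2 product=0
t=3: arr=0 -> substrate=0 bound=2 product=0
t=4: arr=0 -> substrate=0 bound=0 product=2
t=5: arr=2 -> substrate=0 bound=2 product=2
t=6: arr=1 -> substrate=0 bound=3 product=2
t=7: arr=1 -> substrate=1 bound=3 product=2
t=8: arr=3 -> substrate=4 bound=3 product=2
t=9: arr=0 -> substrate=2 bound=3 product=4
t=10: arr=0 -> substrate=1 bound=3 product=5
t=11: arr=3 -> substrate=4 bound=3 product=5

Answer: 5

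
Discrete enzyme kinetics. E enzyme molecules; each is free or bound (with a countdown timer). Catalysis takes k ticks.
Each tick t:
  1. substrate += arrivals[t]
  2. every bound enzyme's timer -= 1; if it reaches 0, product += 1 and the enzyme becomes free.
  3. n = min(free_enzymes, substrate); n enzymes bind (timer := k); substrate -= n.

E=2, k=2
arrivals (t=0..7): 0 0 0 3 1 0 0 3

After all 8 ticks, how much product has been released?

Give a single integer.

t=0: arr=0 -> substrate=0 bound=0 product=0
t=1: arr=0 -> substrate=0 bound=0 product=0
t=2: arr=0 -> substrate=0 bound=0 product=0
t=3: arr=3 -> substrate=1 bound=2 product=0
t=4: arr=1 -> substrate=2 bound=2 product=0
t=5: arr=0 -> substrate=0 bound=2 product=2
t=6: arr=0 -> substrate=0 bound=2 product=2
t=7: arr=3 -> substrate=1 bound=2 product=4

Answer: 4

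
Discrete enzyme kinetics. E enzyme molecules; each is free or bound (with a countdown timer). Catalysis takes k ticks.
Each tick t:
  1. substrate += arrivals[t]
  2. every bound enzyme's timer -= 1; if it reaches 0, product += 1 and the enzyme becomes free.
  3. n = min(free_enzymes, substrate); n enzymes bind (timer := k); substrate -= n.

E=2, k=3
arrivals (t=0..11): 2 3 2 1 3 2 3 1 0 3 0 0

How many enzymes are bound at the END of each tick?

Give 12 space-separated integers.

Answer: 2 2 2 2 2 2 2 2 2 2 2 2

Derivation:
t=0: arr=2 -> substrate=0 bound=2 product=0
t=1: arr=3 -> substrate=3 bound=2 product=0
t=2: arr=2 -> substrate=5 bound=2 product=0
t=3: arr=1 -> substrate=4 bound=2 product=2
t=4: arr=3 -> substrate=7 bound=2 product=2
t=5: arr=2 -> substrate=9 bound=2 product=2
t=6: arr=3 -> substrate=10 bound=2 product=4
t=7: arr=1 -> substrate=11 bound=2 product=4
t=8: arr=0 -> substrate=11 bound=2 product=4
t=9: arr=3 -> substrate=12 bound=2 product=6
t=10: arr=0 -> substrate=12 bound=2 product=6
t=11: arr=0 -> substrate=12 bound=2 product=6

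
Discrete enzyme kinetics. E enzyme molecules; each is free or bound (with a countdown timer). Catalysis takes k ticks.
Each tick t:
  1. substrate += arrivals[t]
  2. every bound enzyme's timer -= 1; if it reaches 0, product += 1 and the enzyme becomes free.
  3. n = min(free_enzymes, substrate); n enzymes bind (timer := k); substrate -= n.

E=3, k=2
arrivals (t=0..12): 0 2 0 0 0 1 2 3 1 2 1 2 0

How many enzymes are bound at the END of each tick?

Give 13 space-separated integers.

t=0: arr=0 -> substrate=0 bound=0 product=0
t=1: arr=2 -> substrate=0 bound=2 product=0
t=2: arr=0 -> substrate=0 bound=2 product=0
t=3: arr=0 -> substrate=0 bound=0 product=2
t=4: arr=0 -> substrate=0 bound=0 product=2
t=5: arr=1 -> substrate=0 bound=1 product=2
t=6: arr=2 -> substrate=0 bound=3 product=2
t=7: arr=3 -> substrate=2 bound=3 product=3
t=8: arr=1 -> substrate=1 bound=3 product=5
t=9: arr=2 -> substrate=2 bound=3 product=6
t=10: arr=1 -> substrate=1 bound=3 product=8
t=11: arr=2 -> substrate=2 bound=3 product=9
t=12: arr=0 -> substrate=0 bound=3 product=11

Answer: 0 2 2 0 0 1 3 3 3 3 3 3 3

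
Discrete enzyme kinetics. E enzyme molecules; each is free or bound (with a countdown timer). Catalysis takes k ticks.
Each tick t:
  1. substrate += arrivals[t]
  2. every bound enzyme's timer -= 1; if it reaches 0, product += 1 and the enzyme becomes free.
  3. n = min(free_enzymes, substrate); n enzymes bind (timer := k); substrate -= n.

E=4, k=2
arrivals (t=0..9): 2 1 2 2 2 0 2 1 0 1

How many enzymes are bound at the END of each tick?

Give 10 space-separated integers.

t=0: arr=2 -> substrate=0 bound=2 product=0
t=1: arr=1 -> substrate=0 bound=3 product=0
t=2: arr=2 -> substrate=0 bound=3 product=2
t=3: arr=2 -> substrate=0 bound=4 product=3
t=4: arr=2 -> substrate=0 bound=4 product=5
t=5: arr=0 -> substrate=0 bound=2 product=7
t=6: arr=2 -> substrate=0 bound=2 product=9
t=7: arr=1 -> substrate=0 bound=3 product=9
t=8: arr=0 -> substrate=0 bound=1 product=11
t=9: arr=1 -> substrate=0 bound=1 product=12

Answer: 2 3 3 4 4 2 2 3 1 1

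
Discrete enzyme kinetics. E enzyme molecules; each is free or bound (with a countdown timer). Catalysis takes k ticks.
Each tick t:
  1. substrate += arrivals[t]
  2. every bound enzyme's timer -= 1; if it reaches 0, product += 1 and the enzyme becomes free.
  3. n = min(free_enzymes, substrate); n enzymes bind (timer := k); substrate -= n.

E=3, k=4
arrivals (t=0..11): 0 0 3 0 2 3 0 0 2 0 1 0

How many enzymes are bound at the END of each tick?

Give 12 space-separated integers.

t=0: arr=0 -> substrate=0 bound=0 product=0
t=1: arr=0 -> substrate=0 bound=0 product=0
t=2: arr=3 -> substrate=0 bound=3 product=0
t=3: arr=0 -> substrate=0 bound=3 product=0
t=4: arr=2 -> substrate=2 bound=3 product=0
t=5: arr=3 -> substrate=5 bound=3 product=0
t=6: arr=0 -> substrate=2 bound=3 product=3
t=7: arr=0 -> substrate=2 bound=3 product=3
t=8: arr=2 -> substrate=4 bound=3 product=3
t=9: arr=0 -> substrate=4 bound=3 product=3
t=10: arr=1 -> substrate=2 bound=3 product=6
t=11: arr=0 -> substrate=2 bound=3 product=6

Answer: 0 0 3 3 3 3 3 3 3 3 3 3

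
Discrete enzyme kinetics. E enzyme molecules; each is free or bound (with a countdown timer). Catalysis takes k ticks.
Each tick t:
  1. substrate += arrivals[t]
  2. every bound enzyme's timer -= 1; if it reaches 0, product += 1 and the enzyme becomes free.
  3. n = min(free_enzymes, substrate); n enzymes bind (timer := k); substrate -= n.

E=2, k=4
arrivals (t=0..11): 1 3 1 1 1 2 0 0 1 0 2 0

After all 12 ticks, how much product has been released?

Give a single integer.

t=0: arr=1 -> substrate=0 bound=1 product=0
t=1: arr=3 -> substrate=2 bound=2 product=0
t=2: arr=1 -> substrate=3 bound=2 product=0
t=3: arr=1 -> substrate=4 bound=2 product=0
t=4: arr=1 -> substrate=4 bound=2 product=1
t=5: arr=2 -> substrate=5 bound=2 product=2
t=6: arr=0 -> substrate=5 bound=2 product=2
t=7: arr=0 -> substrate=5 bound=2 product=2
t=8: arr=1 -> substrate=5 bound=2 product=3
t=9: arr=0 -> substrate=4 bound=2 product=4
t=10: arr=2 -> substrate=6 bound=2 product=4
t=11: arr=0 -> substrate=6 bound=2 product=4

Answer: 4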